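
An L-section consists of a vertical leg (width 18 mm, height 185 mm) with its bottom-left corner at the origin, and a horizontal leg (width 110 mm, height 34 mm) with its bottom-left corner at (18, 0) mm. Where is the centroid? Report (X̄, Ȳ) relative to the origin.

vertical leg: A = 18 × 185 = 3330.00, centroid at (9.00, 92.50).
horizontal leg: A = 110 × 34 = 3740.00, centroid at (73.00, 17.00).
ΣA = 7070.00 mm²
ΣAX̄ = (3330.00)(9.00) + (3740.00)(73.00) = 302990.00 mm³
ΣAȲ = (3330.00)(92.50) + (3740.00)(17.00) = 371605.00 mm³
X̄ = 302990.00 / 7070.00 = 42.86 mm
Ȳ = 371605.00 / 7070.00 = 52.56 mm

X̄ = 42.86 mm, Ȳ = 52.56 mm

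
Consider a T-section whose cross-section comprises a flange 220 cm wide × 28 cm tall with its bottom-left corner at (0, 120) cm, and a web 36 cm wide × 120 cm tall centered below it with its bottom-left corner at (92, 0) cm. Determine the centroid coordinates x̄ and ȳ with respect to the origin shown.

x̄ = 110.00 cm, ȳ = 103.50 cm

web: A = 36 × 120 = 4320.00, centroid at (110.00, 60.00).
flange: A = 220 × 28 = 6160.00, centroid at (110.00, 134.00).
ΣA = 10480.00 cm²
ΣAx̄ = (4320.00)(110.00) + (6160.00)(110.00) = 1152800.00 cm³
ΣAȳ = (4320.00)(60.00) + (6160.00)(134.00) = 1084640.00 cm³
x̄ = 1152800.00 / 10480.00 = 110.00 cm
ȳ = 1084640.00 / 10480.00 = 103.50 cm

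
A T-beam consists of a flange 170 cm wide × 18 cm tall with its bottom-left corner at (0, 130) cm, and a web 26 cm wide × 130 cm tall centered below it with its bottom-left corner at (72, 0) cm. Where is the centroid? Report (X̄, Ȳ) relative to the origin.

web: A = 26 × 130 = 3380.00, centroid at (85.00, 65.00).
flange: A = 170 × 18 = 3060.00, centroid at (85.00, 139.00).
ΣA = 6440.00 cm², ΣAX̄ = 547400.00 cm³, ΣAȲ = 645040.00 cm³.
X̄ = 547400.00/6440.00 = 85.00 cm; Ȳ = 645040.00/6440.00 = 100.16 cm.

X̄ = 85.00 cm, Ȳ = 100.16 cm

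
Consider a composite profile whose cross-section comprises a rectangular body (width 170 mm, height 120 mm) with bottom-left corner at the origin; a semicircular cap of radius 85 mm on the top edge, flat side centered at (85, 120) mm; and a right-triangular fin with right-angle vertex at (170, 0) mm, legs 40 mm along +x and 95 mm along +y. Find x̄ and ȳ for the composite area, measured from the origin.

rectangular body: A = 170 × 120 = 20400.00, centroid at (85.00, 60.00).
semicircular top: A = ½π·85² = 11349.00, centroid at (85.00, 156.08).
triangular fin: A = ½·40·95 = 1900.00, centroid at (183.33, 31.67).
ΣA = 33649.00 mm²
ΣAx̄ = (20400.00)(85.00) + (11349.00)(85.00) + (1900.00)(183.33) = 3046998.63 mm³
ΣAȳ = (20400.00)(60.00) + (11349.00)(156.08) + (1900.00)(31.67) = 3055463.75 mm³
x̄ = 3046998.63 / 33649.00 = 90.55 mm
ȳ = 3055463.75 / 33649.00 = 90.80 mm

x̄ = 90.55 mm, ȳ = 90.80 mm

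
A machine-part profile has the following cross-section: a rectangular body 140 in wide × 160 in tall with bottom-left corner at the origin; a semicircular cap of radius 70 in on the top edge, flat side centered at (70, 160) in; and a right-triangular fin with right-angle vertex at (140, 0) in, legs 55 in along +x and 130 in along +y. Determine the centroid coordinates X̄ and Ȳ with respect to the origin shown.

X̄ = 79.38 in, Ȳ = 101.18 in

rectangular body: A = 140 × 160 = 22400.00, centroid at (70.00, 80.00).
semicircular top: A = ½π·70² = 7696.90, centroid at (70.00, 189.71).
triangular fin: A = ½·55·130 = 3575.00, centroid at (158.33, 43.33).
ΣA = 33671.90 in², ΣAX̄ = 2672824.81 in³, ΣAȲ = 3407087.65 in³.
X̄ = 2672824.81/33671.90 = 79.38 in; Ȳ = 3407087.65/33671.90 = 101.18 in.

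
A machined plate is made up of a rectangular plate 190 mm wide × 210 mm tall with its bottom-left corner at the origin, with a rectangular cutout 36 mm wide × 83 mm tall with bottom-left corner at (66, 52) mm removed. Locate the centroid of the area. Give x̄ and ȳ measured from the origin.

plate: A = 190 × 210 = 39900.00, centroid at (95.00, 105.00).
hole: A = −(36 × 83) = -2988.00, centroid at (84.00, 93.50).
ΣA = 36912.00 mm², ΣAx̄ = 3539508.00 mm³, ΣAȳ = 3910122.00 mm³.
x̄ = 3539508.00/36912.00 = 95.89 mm; ȳ = 3910122.00/36912.00 = 105.93 mm.

x̄ = 95.89 mm, ȳ = 105.93 mm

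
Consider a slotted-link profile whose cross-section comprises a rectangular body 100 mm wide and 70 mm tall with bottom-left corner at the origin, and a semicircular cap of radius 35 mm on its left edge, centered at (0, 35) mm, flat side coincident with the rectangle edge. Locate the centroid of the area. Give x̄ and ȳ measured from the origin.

rectangular body: A = 100 × 70 = 7000.00, centroid at (50.00, 35.00).
semicircular end: A = ½π·35² = 1924.23, centroid at (-14.85, 35.00).
ΣA = 8924.23 mm², ΣAx̄ = 321416.67 mm³, ΣAȳ = 312347.89 mm³.
x̄ = 321416.67/8924.23 = 36.02 mm; ȳ = 312347.89/8924.23 = 35.00 mm.

x̄ = 36.02 mm, ȳ = 35.00 mm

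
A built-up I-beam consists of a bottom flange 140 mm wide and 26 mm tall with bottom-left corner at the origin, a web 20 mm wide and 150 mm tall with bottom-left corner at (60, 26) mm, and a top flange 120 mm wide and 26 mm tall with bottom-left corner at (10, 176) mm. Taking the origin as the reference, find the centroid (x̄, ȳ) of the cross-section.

x̄ = 70.00 mm, ȳ = 96.31 mm

bottom flange: A = 140 × 26 = 3640.00, centroid at (70.00, 13.00).
web: A = 20 × 150 = 3000.00, centroid at (70.00, 101.00).
top flange: A = 120 × 26 = 3120.00, centroid at (70.00, 189.00).
ΣA = 9760.00 mm²
ΣAx̄ = (3640.00)(70.00) + (3000.00)(70.00) + (3120.00)(70.00) = 683200.00 mm³
ΣAȳ = (3640.00)(13.00) + (3000.00)(101.00) + (3120.00)(189.00) = 940000.00 mm³
x̄ = 683200.00 / 9760.00 = 70.00 mm
ȳ = 940000.00 / 9760.00 = 96.31 mm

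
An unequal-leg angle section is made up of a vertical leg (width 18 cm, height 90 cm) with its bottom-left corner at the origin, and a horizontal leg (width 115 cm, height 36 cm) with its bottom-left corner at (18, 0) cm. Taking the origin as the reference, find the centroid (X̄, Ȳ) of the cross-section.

vertical leg: A = 18 × 90 = 1620.00, centroid at (9.00, 45.00).
horizontal leg: A = 115 × 36 = 4140.00, centroid at (75.50, 18.00).
ΣA = 5760.00 cm²
ΣAX̄ = (1620.00)(9.00) + (4140.00)(75.50) = 327150.00 cm³
ΣAȲ = (1620.00)(45.00) + (4140.00)(18.00) = 147420.00 cm³
X̄ = 327150.00 / 5760.00 = 56.80 cm
Ȳ = 147420.00 / 5760.00 = 25.59 cm

X̄ = 56.80 cm, Ȳ = 25.59 cm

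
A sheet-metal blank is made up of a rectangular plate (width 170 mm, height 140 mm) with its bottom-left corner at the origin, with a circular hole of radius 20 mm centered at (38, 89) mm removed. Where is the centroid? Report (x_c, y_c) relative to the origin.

plate: A = 170 × 140 = 23800.00, centroid at (85.00, 70.00).
hole: A = −π·20² = -1256.64, centroid at (38.00, 89.00).
ΣA = 22543.36 mm²
ΣAx_c = (23800.00)(85.00) + (-1256.64)(38.00) = 1975247.79 mm³
ΣAy_c = (23800.00)(70.00) + (-1256.64)(89.00) = 1554159.30 mm³
x_c = 1975247.79 / 22543.36 = 87.62 mm
y_c = 1554159.30 / 22543.36 = 68.94 mm

x_c = 87.62 mm, y_c = 68.94 mm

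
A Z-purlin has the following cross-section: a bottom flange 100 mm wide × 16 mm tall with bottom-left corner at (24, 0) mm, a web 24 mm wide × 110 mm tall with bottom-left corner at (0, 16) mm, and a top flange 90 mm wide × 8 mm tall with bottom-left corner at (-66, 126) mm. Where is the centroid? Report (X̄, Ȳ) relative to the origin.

X̄ = 27.21 mm, Ȳ = 59.24 mm

bottom flange: A = 100 × 16 = 1600.00, centroid at (74.00, 8.00).
web: A = 24 × 110 = 2640.00, centroid at (12.00, 71.00).
top flange: A = 90 × 8 = 720.00, centroid at (-21.00, 130.00).
ΣA = 4960.00 mm²
ΣAX̄ = (1600.00)(74.00) + (2640.00)(12.00) + (720.00)(-21.00) = 134960.00 mm³
ΣAȲ = (1600.00)(8.00) + (2640.00)(71.00) + (720.00)(130.00) = 293840.00 mm³
X̄ = 134960.00 / 4960.00 = 27.21 mm
Ȳ = 293840.00 / 4960.00 = 59.24 mm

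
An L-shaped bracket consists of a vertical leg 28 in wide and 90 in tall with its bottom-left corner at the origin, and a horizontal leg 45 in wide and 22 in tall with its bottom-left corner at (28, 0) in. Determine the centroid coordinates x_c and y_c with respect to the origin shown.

x_c = 24.29 in, y_c = 35.41 in

Part | A | x̄ᵢ | ȳᵢ | A·x̄ᵢ | A·ȳᵢ
vertical leg | 2520.00 | 14.00 | 45.00 | 35280.00 | 113400.00
horizontal leg | 990.00 | 50.50 | 11.00 | 49995.00 | 10890.00
Σ | 3510.00 |  |  | 85275.00 | 124290.00
x_c = 85275.00 / 3510.00 = 24.29 in
y_c = 124290.00 / 3510.00 = 35.41 in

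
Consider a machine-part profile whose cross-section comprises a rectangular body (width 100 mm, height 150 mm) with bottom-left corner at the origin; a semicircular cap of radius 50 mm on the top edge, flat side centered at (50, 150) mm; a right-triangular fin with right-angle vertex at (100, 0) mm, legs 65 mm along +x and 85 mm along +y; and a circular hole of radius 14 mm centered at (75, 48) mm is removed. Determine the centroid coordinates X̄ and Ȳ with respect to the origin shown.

X̄ = 58.66 mm, Ȳ = 87.60 mm

rectangular body: A = 100 × 150 = 15000.00, centroid at (50.00, 75.00).
semicircular top: A = ½π·50² = 3926.99, centroid at (50.00, 171.22).
triangular fin: A = ½·65·85 = 2762.50, centroid at (121.67, 28.33).
hole: A = −π·14² = -615.75, centroid at (75.00, 48.00).
ΣA = 21073.74 mm²
ΣAX̄ = (15000.00)(50.00) + (3926.99)(50.00) + (2762.50)(121.67) + (-615.75)(75.00) = 1236272.30 mm³
ΣAȲ = (15000.00)(75.00) + (3926.99)(171.22) + (2762.50)(28.33) + (-615.75)(48.00) = 1846096.69 mm³
X̄ = 1236272.30 / 21073.74 = 58.66 mm
Ȳ = 1846096.69 / 21073.74 = 87.60 mm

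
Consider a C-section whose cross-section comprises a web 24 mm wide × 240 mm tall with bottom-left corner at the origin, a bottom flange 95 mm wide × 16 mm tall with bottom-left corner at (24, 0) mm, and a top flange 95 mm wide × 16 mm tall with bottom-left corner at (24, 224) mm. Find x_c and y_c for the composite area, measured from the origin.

web: A = 24 × 240 = 5760.00, centroid at (12.00, 120.00).
bottom flange: A = 95 × 16 = 1520.00, centroid at (71.50, 8.00).
top flange: A = 95 × 16 = 1520.00, centroid at (71.50, 232.00).
ΣA = 8800.00 mm², ΣAx_c = 286480.00 mm³, ΣAy_c = 1056000.00 mm³.
x_c = 286480.00/8800.00 = 32.55 mm; y_c = 1056000.00/8800.00 = 120.00 mm.

x_c = 32.55 mm, y_c = 120.00 mm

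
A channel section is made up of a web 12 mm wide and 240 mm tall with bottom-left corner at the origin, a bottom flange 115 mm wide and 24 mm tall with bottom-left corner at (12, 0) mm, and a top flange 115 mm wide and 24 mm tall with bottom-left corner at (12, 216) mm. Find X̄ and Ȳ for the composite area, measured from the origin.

X̄ = 47.73 mm, Ȳ = 120.00 mm

Part | A | x̄ᵢ | ȳᵢ | A·x̄ᵢ | A·ȳᵢ
web | 2880.00 | 6.00 | 120.00 | 17280.00 | 345600.00
bottom flange | 2760.00 | 69.50 | 12.00 | 191820.00 | 33120.00
top flange | 2760.00 | 69.50 | 228.00 | 191820.00 | 629280.00
Σ | 8400.00 |  |  | 400920.00 | 1008000.00
X̄ = 400920.00 / 8400.00 = 47.73 mm
Ȳ = 1008000.00 / 8400.00 = 120.00 mm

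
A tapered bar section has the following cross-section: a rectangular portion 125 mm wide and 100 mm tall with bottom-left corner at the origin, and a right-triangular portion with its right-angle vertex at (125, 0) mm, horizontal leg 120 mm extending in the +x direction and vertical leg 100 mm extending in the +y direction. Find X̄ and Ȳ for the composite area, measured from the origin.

rectangular portion: A = 125 × 100 = 12500.00, centroid at (62.50, 50.00).
triangular portion: A = ½·120·100 = 6000.00, centroid at (165.00, 33.33).
ΣA = 18500.00 mm², ΣAX̄ = 1771250.00 mm³, ΣAȲ = 825000.00 mm³.
X̄ = 1771250.00/18500.00 = 95.74 mm; Ȳ = 825000.00/18500.00 = 44.59 mm.

X̄ = 95.74 mm, Ȳ = 44.59 mm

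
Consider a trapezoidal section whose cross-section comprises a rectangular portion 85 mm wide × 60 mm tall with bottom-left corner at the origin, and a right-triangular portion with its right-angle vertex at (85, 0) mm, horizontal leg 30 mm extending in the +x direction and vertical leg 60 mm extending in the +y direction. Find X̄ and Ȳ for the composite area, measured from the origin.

X̄ = 50.38 mm, Ȳ = 28.50 mm

Part | A | x̄ᵢ | ȳᵢ | A·x̄ᵢ | A·ȳᵢ
rectangular portion | 5100.00 | 42.50 | 30.00 | 216750.00 | 153000.00
triangular portion | 900.00 | 95.00 | 20.00 | 85500.00 | 18000.00
Σ | 6000.00 |  |  | 302250.00 | 171000.00
X̄ = 302250.00 / 6000.00 = 50.38 mm
Ȳ = 171000.00 / 6000.00 = 28.50 mm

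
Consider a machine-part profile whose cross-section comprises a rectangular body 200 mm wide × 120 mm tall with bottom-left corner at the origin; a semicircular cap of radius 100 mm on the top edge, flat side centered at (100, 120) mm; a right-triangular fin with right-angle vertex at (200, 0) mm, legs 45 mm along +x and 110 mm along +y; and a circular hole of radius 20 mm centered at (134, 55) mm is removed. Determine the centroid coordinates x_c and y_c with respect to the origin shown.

rectangular body: A = 200 × 120 = 24000.00, centroid at (100.00, 60.00).
semicircular top: A = ½π·100² = 15707.96, centroid at (100.00, 162.44).
triangular fin: A = ½·45·110 = 2475.00, centroid at (215.00, 36.67).
hole: A = −π·20² = -1256.64, centroid at (134.00, 55.00).
ΣA = 40926.33 mm²
ΣAx_c = (24000.00)(100.00) + (15707.96)(100.00) + (2475.00)(215.00) + (-1256.64)(134.00) = 4334531.96 mm³
ΣAy_c = (24000.00)(60.00) + (15707.96)(162.44) + (2475.00)(36.67) + (-1256.64)(55.00) = 4013257.22 mm³
x_c = 4334531.96 / 40926.33 = 105.91 mm
y_c = 4013257.22 / 40926.33 = 98.06 mm

x_c = 105.91 mm, y_c = 98.06 mm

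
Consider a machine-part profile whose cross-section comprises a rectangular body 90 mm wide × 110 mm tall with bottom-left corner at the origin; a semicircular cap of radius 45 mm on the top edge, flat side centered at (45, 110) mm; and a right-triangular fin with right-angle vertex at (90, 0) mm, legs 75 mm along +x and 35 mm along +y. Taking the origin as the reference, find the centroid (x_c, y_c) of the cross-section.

rectangular body: A = 90 × 110 = 9900.00, centroid at (45.00, 55.00).
semicircular top: A = ½π·45² = 3180.86, centroid at (45.00, 129.10).
triangular fin: A = ½·75·35 = 1312.50, centroid at (115.00, 11.67).
ΣA = 14393.36 mm²
ΣAx_c = (9900.00)(45.00) + (3180.86)(45.00) + (1312.50)(115.00) = 739576.32 mm³
ΣAy_c = (9900.00)(55.00) + (3180.86)(129.10) + (1312.50)(11.67) = 970457.38 mm³
x_c = 739576.32 / 14393.36 = 51.38 mm
y_c = 970457.38 / 14393.36 = 67.42 mm

x_c = 51.38 mm, y_c = 67.42 mm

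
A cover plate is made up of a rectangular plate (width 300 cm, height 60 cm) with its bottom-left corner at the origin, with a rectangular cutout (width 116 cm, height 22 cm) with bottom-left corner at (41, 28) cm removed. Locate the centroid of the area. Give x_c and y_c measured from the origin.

Part | A | x̄ᵢ | ȳᵢ | A·x̄ᵢ | A·ȳᵢ
plate | 18000.00 | 150.00 | 30.00 | 2700000.00 | 540000.00
hole | -2552.00 | 99.00 | 39.00 | -252648.00 | -99528.00
Σ | 15448.00 |  |  | 2447352.00 | 440472.00
x_c = 2447352.00 / 15448.00 = 158.43 cm
y_c = 440472.00 / 15448.00 = 28.51 cm

x_c = 158.43 cm, y_c = 28.51 cm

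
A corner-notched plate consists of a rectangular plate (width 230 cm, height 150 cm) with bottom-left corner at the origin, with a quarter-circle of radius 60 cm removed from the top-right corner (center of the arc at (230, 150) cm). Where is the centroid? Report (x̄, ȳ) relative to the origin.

x̄ = 107.01 cm, ȳ = 70.58 cm

Part | A | x̄ᵢ | ȳᵢ | A·x̄ᵢ | A·ȳᵢ
plate | 34500.00 | 115.00 | 75.00 | 3967500.00 | 2587500.00
removed quarter-circle | -2827.43 | 204.54 | 124.54 | -578309.68 | -352115.01
Σ | 31672.57 |  |  | 3389190.32 | 2235384.99
x̄ = 3389190.32 / 31672.57 = 107.01 cm
ȳ = 2235384.99 / 31672.57 = 70.58 cm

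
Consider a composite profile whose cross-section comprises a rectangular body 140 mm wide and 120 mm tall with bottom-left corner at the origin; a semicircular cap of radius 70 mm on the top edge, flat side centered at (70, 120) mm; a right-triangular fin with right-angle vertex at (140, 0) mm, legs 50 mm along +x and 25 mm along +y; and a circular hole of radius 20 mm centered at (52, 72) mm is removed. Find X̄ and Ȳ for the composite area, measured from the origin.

X̄ = 73.22 mm, Ȳ = 86.95 mm

Part | A | x̄ᵢ | ȳᵢ | A·x̄ᵢ | A·ȳᵢ
rectangular body | 16800.00 | 70.00 | 60.00 | 1176000.00 | 1008000.00
semicircular top | 7696.90 | 70.00 | 149.71 | 538783.14 | 1152294.91
triangular fin | 625.00 | 156.67 | 8.33 | 97916.67 | 5208.33
hole | -1256.64 | 52.00 | 72.00 | -65345.13 | -90477.87
Σ | 23865.26 |  |  | 1747354.68 | 2075025.37
X̄ = 1747354.68 / 23865.26 = 73.22 mm
Ȳ = 2075025.37 / 23865.26 = 86.95 mm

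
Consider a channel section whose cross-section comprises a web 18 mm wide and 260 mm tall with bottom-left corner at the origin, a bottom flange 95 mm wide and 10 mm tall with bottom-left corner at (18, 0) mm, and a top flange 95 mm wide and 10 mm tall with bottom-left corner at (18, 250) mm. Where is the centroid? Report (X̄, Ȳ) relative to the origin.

web: A = 18 × 260 = 4680.00, centroid at (9.00, 130.00).
bottom flange: A = 95 × 10 = 950.00, centroid at (65.50, 5.00).
top flange: A = 95 × 10 = 950.00, centroid at (65.50, 255.00).
ΣA = 6580.00 mm², ΣAX̄ = 166570.00 mm³, ΣAȲ = 855400.00 mm³.
X̄ = 166570.00/6580.00 = 25.31 mm; Ȳ = 855400.00/6580.00 = 130.00 mm.

X̄ = 25.31 mm, Ȳ = 130.00 mm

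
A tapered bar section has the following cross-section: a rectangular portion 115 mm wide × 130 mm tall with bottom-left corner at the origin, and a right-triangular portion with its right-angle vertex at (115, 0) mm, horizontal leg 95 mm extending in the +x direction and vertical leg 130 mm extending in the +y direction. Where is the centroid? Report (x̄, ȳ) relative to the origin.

rectangular portion: A = 115 × 130 = 14950.00, centroid at (57.50, 65.00).
triangular portion: A = ½·95·130 = 6175.00, centroid at (146.67, 43.33).
ΣA = 21125.00 mm²
ΣAx̄ = (14950.00)(57.50) + (6175.00)(146.67) = 1765291.67 mm³
ΣAȳ = (14950.00)(65.00) + (6175.00)(43.33) = 1239333.33 mm³
x̄ = 1765291.67 / 21125.00 = 83.56 mm
ȳ = 1239333.33 / 21125.00 = 58.67 mm

x̄ = 83.56 mm, ȳ = 58.67 mm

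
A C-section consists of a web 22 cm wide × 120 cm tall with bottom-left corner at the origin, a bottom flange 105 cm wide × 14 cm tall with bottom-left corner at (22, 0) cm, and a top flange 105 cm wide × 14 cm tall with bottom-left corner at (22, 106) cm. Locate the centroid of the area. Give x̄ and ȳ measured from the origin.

x̄ = 44.46 cm, ȳ = 60.00 cm

Part | A | x̄ᵢ | ȳᵢ | A·x̄ᵢ | A·ȳᵢ
web | 2640.00 | 11.00 | 60.00 | 29040.00 | 158400.00
bottom flange | 1470.00 | 74.50 | 7.00 | 109515.00 | 10290.00
top flange | 1470.00 | 74.50 | 113.00 | 109515.00 | 166110.00
Σ | 5580.00 |  |  | 248070.00 | 334800.00
x̄ = 248070.00 / 5580.00 = 44.46 cm
ȳ = 334800.00 / 5580.00 = 60.00 cm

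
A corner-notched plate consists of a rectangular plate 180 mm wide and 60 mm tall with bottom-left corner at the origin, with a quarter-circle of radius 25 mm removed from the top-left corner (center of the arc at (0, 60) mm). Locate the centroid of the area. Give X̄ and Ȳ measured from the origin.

X̄ = 93.78 mm, Ȳ = 29.08 mm

plate: A = 180 × 60 = 10800.00, centroid at (90.00, 30.00).
removed quarter-circle: A = −¼π·25² = -490.87, centroid at (10.61, 49.39).
ΣA = 10309.13 mm², ΣAX̄ = 966791.67 mm³, ΣAȲ = 299755.90 mm³.
X̄ = 966791.67/10309.13 = 93.78 mm; Ȳ = 299755.90/10309.13 = 29.08 mm.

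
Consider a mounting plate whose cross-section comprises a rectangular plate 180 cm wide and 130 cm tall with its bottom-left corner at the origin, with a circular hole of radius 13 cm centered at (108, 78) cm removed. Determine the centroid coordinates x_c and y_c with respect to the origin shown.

plate: A = 180 × 130 = 23400.00, centroid at (90.00, 65.00).
hole: A = −π·13² = -530.93, centroid at (108.00, 78.00).
ΣA = 22869.07 cm²
ΣAx_c = (23400.00)(90.00) + (-530.93)(108.00) = 2048659.65 cm³
ΣAy_c = (23400.00)(65.00) + (-530.93)(78.00) = 1479587.53 cm³
x_c = 2048659.65 / 22869.07 = 89.58 cm
y_c = 1479587.53 / 22869.07 = 64.70 cm

x_c = 89.58 cm, y_c = 64.70 cm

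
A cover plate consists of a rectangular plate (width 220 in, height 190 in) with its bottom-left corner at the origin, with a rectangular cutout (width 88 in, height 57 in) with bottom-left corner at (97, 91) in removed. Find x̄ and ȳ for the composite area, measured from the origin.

x̄ = 105.77 in, ȳ = 91.66 in

plate: A = 220 × 190 = 41800.00, centroid at (110.00, 95.00).
hole: A = −(88 × 57) = -5016.00, centroid at (141.00, 119.50).
ΣA = 36784.00 in², ΣAx̄ = 3890744.00 in³, ΣAȳ = 3371588.00 in³.
x̄ = 3890744.00/36784.00 = 105.77 in; ȳ = 3371588.00/36784.00 = 91.66 in.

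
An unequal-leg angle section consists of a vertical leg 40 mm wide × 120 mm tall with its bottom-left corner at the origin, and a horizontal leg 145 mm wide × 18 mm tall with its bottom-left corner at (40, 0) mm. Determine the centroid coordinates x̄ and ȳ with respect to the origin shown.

Part | A | x̄ᵢ | ȳᵢ | A·x̄ᵢ | A·ȳᵢ
vertical leg | 4800.00 | 20.00 | 60.00 | 96000.00 | 288000.00
horizontal leg | 2610.00 | 112.50 | 9.00 | 293625.00 | 23490.00
Σ | 7410.00 |  |  | 389625.00 | 311490.00
x̄ = 389625.00 / 7410.00 = 52.58 mm
ȳ = 311490.00 / 7410.00 = 42.04 mm

x̄ = 52.58 mm, ȳ = 42.04 mm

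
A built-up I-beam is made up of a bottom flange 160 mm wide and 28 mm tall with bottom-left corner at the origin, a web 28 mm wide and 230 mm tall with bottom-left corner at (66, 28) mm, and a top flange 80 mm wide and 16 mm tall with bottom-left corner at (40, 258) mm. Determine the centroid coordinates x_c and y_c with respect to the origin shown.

x_c = 80.00 mm, y_c = 108.53 mm

bottom flange: A = 160 × 28 = 4480.00, centroid at (80.00, 14.00).
web: A = 28 × 230 = 6440.00, centroid at (80.00, 143.00).
top flange: A = 80 × 16 = 1280.00, centroid at (80.00, 266.00).
ΣA = 12200.00 mm², ΣAx_c = 976000.00 mm³, ΣAy_c = 1324120.00 mm³.
x_c = 976000.00/12200.00 = 80.00 mm; y_c = 1324120.00/12200.00 = 108.53 mm.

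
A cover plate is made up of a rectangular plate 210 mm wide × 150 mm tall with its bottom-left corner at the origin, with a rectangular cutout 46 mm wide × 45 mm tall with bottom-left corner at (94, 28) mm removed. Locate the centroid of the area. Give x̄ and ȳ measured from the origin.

x̄ = 104.16 mm, ȳ = 76.72 mm

plate: A = 210 × 150 = 31500.00, centroid at (105.00, 75.00).
hole: A = −(46 × 45) = -2070.00, centroid at (117.00, 50.50).
ΣA = 29430.00 mm²
ΣAx̄ = (31500.00)(105.00) + (-2070.00)(117.00) = 3065310.00 mm³
ΣAȳ = (31500.00)(75.00) + (-2070.00)(50.50) = 2257965.00 mm³
x̄ = 3065310.00 / 29430.00 = 104.16 mm
ȳ = 2257965.00 / 29430.00 = 76.72 mm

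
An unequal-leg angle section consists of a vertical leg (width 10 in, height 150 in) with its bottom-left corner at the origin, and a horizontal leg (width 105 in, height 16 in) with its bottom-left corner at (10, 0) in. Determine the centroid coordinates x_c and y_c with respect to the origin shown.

x_c = 35.38 in, y_c = 39.60 in

vertical leg: A = 10 × 150 = 1500.00, centroid at (5.00, 75.00).
horizontal leg: A = 105 × 16 = 1680.00, centroid at (62.50, 8.00).
ΣA = 3180.00 in², ΣAx_c = 112500.00 in³, ΣAy_c = 125940.00 in³.
x_c = 112500.00/3180.00 = 35.38 in; y_c = 125940.00/3180.00 = 39.60 in.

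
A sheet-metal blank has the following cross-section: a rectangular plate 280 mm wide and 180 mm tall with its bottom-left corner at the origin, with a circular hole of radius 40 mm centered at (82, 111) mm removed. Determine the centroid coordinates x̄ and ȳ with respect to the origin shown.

x̄ = 146.43 mm, ȳ = 87.67 mm

Part | A | x̄ᵢ | ȳᵢ | A·x̄ᵢ | A·ȳᵢ
plate | 50400.00 | 140.00 | 90.00 | 7056000.00 | 4536000.00
hole | -5026.55 | 82.00 | 111.00 | -412176.96 | -557946.86
Σ | 45373.45 |  |  | 6643823.04 | 3978053.14
x̄ = 6643823.04 / 45373.45 = 146.43 mm
ȳ = 3978053.14 / 45373.45 = 87.67 mm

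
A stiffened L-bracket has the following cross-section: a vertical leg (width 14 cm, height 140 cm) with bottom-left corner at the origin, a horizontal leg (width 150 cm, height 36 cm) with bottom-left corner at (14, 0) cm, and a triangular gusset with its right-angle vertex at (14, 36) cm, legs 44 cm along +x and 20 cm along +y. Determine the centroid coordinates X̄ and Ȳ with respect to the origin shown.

X̄ = 64.99 cm, Ȳ = 32.46 cm

vertical leg: A = 14 × 140 = 1960.00, centroid at (7.00, 70.00).
horizontal leg: A = 150 × 36 = 5400.00, centroid at (89.00, 18.00).
gusset: A = ½·44·20 = 440.00, centroid at (28.67, 42.67).
ΣA = 7800.00 cm²
ΣAX̄ = (1960.00)(7.00) + (5400.00)(89.00) + (440.00)(28.67) = 506933.33 cm³
ΣAȲ = (1960.00)(70.00) + (5400.00)(18.00) + (440.00)(42.67) = 253173.33 cm³
X̄ = 506933.33 / 7800.00 = 64.99 cm
Ȳ = 253173.33 / 7800.00 = 32.46 cm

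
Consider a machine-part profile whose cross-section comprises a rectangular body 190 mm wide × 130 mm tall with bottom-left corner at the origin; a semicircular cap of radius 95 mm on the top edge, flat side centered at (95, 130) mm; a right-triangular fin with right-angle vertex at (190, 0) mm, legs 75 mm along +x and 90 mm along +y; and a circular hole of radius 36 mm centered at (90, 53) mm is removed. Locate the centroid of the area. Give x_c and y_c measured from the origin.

Part | A | x̄ᵢ | ȳᵢ | A·x̄ᵢ | A·ȳᵢ
rectangular body | 24700.00 | 95.00 | 65.00 | 2346500.00 | 1605500.00
semicircular top | 14176.44 | 95.00 | 170.32 | 1346761.50 | 2414520.12
triangular fin | 3375.00 | 215.00 | 30.00 | 725625.00 | 101250.00
hole | -4071.50 | 90.00 | 53.00 | -366435.37 | -215789.72
Σ | 38179.93 |  |  | 4052451.13 | 3905480.41
x_c = 4052451.13 / 38179.93 = 106.14 mm
y_c = 3905480.41 / 38179.93 = 102.29 mm

x_c = 106.14 mm, y_c = 102.29 mm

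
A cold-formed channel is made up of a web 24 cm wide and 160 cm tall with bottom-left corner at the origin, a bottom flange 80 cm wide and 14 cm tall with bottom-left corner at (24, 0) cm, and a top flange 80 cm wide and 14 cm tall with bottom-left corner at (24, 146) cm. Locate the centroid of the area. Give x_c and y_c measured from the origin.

web: A = 24 × 160 = 3840.00, centroid at (12.00, 80.00).
bottom flange: A = 80 × 14 = 1120.00, centroid at (64.00, 7.00).
top flange: A = 80 × 14 = 1120.00, centroid at (64.00, 153.00).
ΣA = 6080.00 cm², ΣAx_c = 189440.00 cm³, ΣAy_c = 486400.00 cm³.
x_c = 189440.00/6080.00 = 31.16 cm; y_c = 486400.00/6080.00 = 80.00 cm.

x_c = 31.16 cm, y_c = 80.00 cm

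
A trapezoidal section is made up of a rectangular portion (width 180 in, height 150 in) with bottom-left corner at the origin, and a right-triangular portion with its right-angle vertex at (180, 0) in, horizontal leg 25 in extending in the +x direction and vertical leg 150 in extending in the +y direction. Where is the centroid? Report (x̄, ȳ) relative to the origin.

rectangular portion: A = 180 × 150 = 27000.00, centroid at (90.00, 75.00).
triangular portion: A = ½·25·150 = 1875.00, centroid at (188.33, 50.00).
ΣA = 28875.00 in², ΣAx̄ = 2783125.00 in³, ΣAȳ = 2118750.00 in³.
x̄ = 2783125.00/28875.00 = 96.39 in; ȳ = 2118750.00/28875.00 = 73.38 in.

x̄ = 96.39 in, ȳ = 73.38 in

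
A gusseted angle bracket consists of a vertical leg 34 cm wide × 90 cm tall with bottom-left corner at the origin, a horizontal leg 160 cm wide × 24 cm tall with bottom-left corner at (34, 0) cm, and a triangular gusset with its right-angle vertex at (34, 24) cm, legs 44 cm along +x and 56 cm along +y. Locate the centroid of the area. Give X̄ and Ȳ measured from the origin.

X̄ = 67.60 cm, Ȳ = 29.06 cm

Part | A | x̄ᵢ | ȳᵢ | A·x̄ᵢ | A·ȳᵢ
vertical leg | 3060.00 | 17.00 | 45.00 | 52020.00 | 137700.00
horizontal leg | 3840.00 | 114.00 | 12.00 | 437760.00 | 46080.00
gusset | 1232.00 | 48.67 | 42.67 | 59957.33 | 52565.33
Σ | 8132.00 |  |  | 549737.33 | 236345.33
X̄ = 549737.33 / 8132.00 = 67.60 cm
Ȳ = 236345.33 / 8132.00 = 29.06 cm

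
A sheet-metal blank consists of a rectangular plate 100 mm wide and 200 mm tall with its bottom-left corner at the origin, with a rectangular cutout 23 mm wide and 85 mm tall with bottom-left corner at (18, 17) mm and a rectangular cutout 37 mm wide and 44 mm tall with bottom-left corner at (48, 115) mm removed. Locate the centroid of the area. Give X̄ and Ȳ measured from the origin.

plate: A = 100 × 200 = 20000.00, centroid at (50.00, 100.00).
hole 1: A = −(23 × 85) = -1955.00, centroid at (29.50, 59.50).
hole 2: A = −(37 × 44) = -1628.00, centroid at (66.50, 137.00).
ΣA = 16417.00 mm²
ΣAX̄ = (20000.00)(50.00) + (-1955.00)(29.50) + (-1628.00)(66.50) = 834065.50 mm³
ΣAȲ = (20000.00)(100.00) + (-1955.00)(59.50) + (-1628.00)(137.00) = 1660641.50 mm³
X̄ = 834065.50 / 16417.00 = 50.80 mm
Ȳ = 1660641.50 / 16417.00 = 101.15 mm

X̄ = 50.80 mm, Ȳ = 101.15 mm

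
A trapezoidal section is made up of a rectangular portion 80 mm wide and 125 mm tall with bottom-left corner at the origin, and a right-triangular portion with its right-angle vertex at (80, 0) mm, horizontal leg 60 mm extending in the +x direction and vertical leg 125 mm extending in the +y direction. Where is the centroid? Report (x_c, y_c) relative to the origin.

x_c = 56.36 mm, y_c = 56.82 mm

Part | A | x̄ᵢ | ȳᵢ | A·x̄ᵢ | A·ȳᵢ
rectangular portion | 10000.00 | 40.00 | 62.50 | 400000.00 | 625000.00
triangular portion | 3750.00 | 100.00 | 41.67 | 375000.00 | 156250.00
Σ | 13750.00 |  |  | 775000.00 | 781250.00
x_c = 775000.00 / 13750.00 = 56.36 mm
y_c = 781250.00 / 13750.00 = 56.82 mm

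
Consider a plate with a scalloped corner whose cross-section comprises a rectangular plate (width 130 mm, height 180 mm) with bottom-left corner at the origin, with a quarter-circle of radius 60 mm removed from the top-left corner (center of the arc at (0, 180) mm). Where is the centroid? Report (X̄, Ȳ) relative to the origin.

X̄ = 70.43 mm, Ȳ = 81.13 mm

plate: A = 130 × 180 = 23400.00, centroid at (65.00, 90.00).
removed quarter-circle: A = −¼π·60² = -2827.43, centroid at (25.46, 154.54).
ΣA = 20572.57 mm², ΣAX̄ = 1449000.00 mm³, ΣAȲ = 1669061.99 mm³.
X̄ = 1449000.00/20572.57 = 70.43 mm; Ȳ = 1669061.99/20572.57 = 81.13 mm.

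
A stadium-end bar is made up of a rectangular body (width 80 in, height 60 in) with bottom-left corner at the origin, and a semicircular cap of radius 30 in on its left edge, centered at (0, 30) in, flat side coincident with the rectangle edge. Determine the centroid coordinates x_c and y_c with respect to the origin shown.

rectangular body: A = 80 × 60 = 4800.00, centroid at (40.00, 30.00).
semicircular end: A = ½π·30² = 1413.72, centroid at (-12.73, 30.00).
ΣA = 6213.72 in², ΣAx_c = 174000.00 in³, ΣAy_c = 186411.50 in³.
x_c = 174000.00/6213.72 = 28.00 in; y_c = 186411.50/6213.72 = 30.00 in.

x_c = 28.00 in, y_c = 30.00 in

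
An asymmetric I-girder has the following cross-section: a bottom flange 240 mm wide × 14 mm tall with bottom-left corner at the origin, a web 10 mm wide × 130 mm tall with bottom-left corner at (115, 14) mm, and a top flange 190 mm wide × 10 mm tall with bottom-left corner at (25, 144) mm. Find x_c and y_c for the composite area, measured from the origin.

Part | A | x̄ᵢ | ȳᵢ | A·x̄ᵢ | A·ȳᵢ
bottom flange | 3360.00 | 120.00 | 7.00 | 403200.00 | 23520.00
web | 1300.00 | 120.00 | 79.00 | 156000.00 | 102700.00
top flange | 1900.00 | 120.00 | 149.00 | 228000.00 | 283100.00
Σ | 6560.00 |  |  | 787200.00 | 409320.00
x_c = 787200.00 / 6560.00 = 120.00 mm
y_c = 409320.00 / 6560.00 = 62.40 mm

x_c = 120.00 mm, y_c = 62.40 mm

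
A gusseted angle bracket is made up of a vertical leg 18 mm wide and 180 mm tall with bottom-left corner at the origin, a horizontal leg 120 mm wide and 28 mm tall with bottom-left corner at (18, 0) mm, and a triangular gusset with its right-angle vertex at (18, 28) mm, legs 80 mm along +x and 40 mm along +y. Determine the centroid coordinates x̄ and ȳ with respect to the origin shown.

vertical leg: A = 18 × 180 = 3240.00, centroid at (9.00, 90.00).
horizontal leg: A = 120 × 28 = 3360.00, centroid at (78.00, 14.00).
gusset: A = ½·80·40 = 1600.00, centroid at (44.67, 41.33).
ΣA = 8200.00 mm², ΣAx̄ = 362706.67 mm³, ΣAȳ = 404773.33 mm³.
x̄ = 362706.67/8200.00 = 44.23 mm; ȳ = 404773.33/8200.00 = 49.36 mm.

x̄ = 44.23 mm, ȳ = 49.36 mm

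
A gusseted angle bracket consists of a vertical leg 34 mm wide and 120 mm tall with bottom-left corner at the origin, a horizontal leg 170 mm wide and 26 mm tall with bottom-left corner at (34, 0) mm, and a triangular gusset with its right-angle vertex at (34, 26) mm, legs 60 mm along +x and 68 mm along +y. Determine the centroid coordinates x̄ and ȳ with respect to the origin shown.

x̄ = 66.94 mm, ȳ = 38.10 mm

vertical leg: A = 34 × 120 = 4080.00, centroid at (17.00, 60.00).
horizontal leg: A = 170 × 26 = 4420.00, centroid at (119.00, 13.00).
gusset: A = ½·60·68 = 2040.00, centroid at (54.00, 48.67).
ΣA = 10540.00 mm²
ΣAx̄ = (4080.00)(17.00) + (4420.00)(119.00) + (2040.00)(54.00) = 705500.00 mm³
ΣAȳ = (4080.00)(60.00) + (4420.00)(13.00) + (2040.00)(48.67) = 401540.00 mm³
x̄ = 705500.00 / 10540.00 = 66.94 mm
ȳ = 401540.00 / 10540.00 = 38.10 mm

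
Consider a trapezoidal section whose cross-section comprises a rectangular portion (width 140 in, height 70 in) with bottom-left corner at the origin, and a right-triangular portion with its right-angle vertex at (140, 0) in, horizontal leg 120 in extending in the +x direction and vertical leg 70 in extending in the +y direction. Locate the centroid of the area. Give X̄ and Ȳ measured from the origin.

Part | A | x̄ᵢ | ȳᵢ | A·x̄ᵢ | A·ȳᵢ
rectangular portion | 9800.00 | 70.00 | 35.00 | 686000.00 | 343000.00
triangular portion | 4200.00 | 180.00 | 23.33 | 756000.00 | 98000.00
Σ | 14000.00 |  |  | 1442000.00 | 441000.00
X̄ = 1442000.00 / 14000.00 = 103.00 in
Ȳ = 441000.00 / 14000.00 = 31.50 in

X̄ = 103.00 in, Ȳ = 31.50 in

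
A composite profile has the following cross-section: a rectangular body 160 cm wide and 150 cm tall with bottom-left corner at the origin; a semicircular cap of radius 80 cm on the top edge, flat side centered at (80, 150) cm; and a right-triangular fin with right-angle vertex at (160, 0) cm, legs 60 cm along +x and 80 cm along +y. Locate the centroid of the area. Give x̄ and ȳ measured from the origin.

x̄ = 86.58 cm, ȳ = 101.87 cm

Part | A | x̄ᵢ | ȳᵢ | A·x̄ᵢ | A·ȳᵢ
rectangular body | 24000.00 | 80.00 | 75.00 | 1920000.00 | 1800000.00
semicircular top | 10053.10 | 80.00 | 183.95 | 804247.72 | 1849297.81
triangular fin | 2400.00 | 180.00 | 26.67 | 432000.00 | 64000.00
Σ | 36453.10 |  |  | 3156247.72 | 3713297.81
x̄ = 3156247.72 / 36453.10 = 86.58 cm
ȳ = 3713297.81 / 36453.10 = 101.87 cm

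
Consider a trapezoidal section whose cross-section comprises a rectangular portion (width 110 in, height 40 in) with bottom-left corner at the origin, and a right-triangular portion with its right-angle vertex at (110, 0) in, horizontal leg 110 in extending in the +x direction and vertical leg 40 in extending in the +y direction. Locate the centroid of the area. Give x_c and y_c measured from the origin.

Part | A | x̄ᵢ | ȳᵢ | A·x̄ᵢ | A·ȳᵢ
rectangular portion | 4400.00 | 55.00 | 20.00 | 242000.00 | 88000.00
triangular portion | 2200.00 | 146.67 | 13.33 | 322666.67 | 29333.33
Σ | 6600.00 |  |  | 564666.67 | 117333.33
x_c = 564666.67 / 6600.00 = 85.56 in
y_c = 117333.33 / 6600.00 = 17.78 in

x_c = 85.56 in, y_c = 17.78 in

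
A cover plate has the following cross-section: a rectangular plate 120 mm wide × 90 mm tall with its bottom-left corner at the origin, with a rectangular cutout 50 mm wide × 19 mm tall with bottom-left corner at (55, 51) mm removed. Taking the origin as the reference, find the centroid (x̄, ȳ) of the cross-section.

x̄ = 58.07 mm, ȳ = 43.51 mm

Part | A | x̄ᵢ | ȳᵢ | A·x̄ᵢ | A·ȳᵢ
plate | 10800.00 | 60.00 | 45.00 | 648000.00 | 486000.00
hole | -950.00 | 80.00 | 60.50 | -76000.00 | -57475.00
Σ | 9850.00 |  |  | 572000.00 | 428525.00
x̄ = 572000.00 / 9850.00 = 58.07 mm
ȳ = 428525.00 / 9850.00 = 43.51 mm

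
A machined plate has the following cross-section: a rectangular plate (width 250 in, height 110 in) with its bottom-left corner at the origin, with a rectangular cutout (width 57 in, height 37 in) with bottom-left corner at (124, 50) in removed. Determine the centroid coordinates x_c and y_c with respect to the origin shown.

x_c = 122.72 in, y_c = 53.88 in

Part | A | x̄ᵢ | ȳᵢ | A·x̄ᵢ | A·ȳᵢ
plate | 27500.00 | 125.00 | 55.00 | 3437500.00 | 1512500.00
hole | -2109.00 | 152.50 | 68.50 | -321622.50 | -144466.50
Σ | 25391.00 |  |  | 3115877.50 | 1368033.50
x_c = 3115877.50 / 25391.00 = 122.72 in
y_c = 1368033.50 / 25391.00 = 53.88 in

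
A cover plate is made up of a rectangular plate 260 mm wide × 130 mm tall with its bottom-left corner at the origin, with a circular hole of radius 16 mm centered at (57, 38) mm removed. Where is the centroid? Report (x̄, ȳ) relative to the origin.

x̄ = 131.78 mm, ȳ = 65.66 mm

plate: A = 260 × 130 = 33800.00, centroid at (130.00, 65.00).
hole: A = −π·16² = -804.25, centroid at (57.00, 38.00).
ΣA = 32995.75 mm²
ΣAx̄ = (33800.00)(130.00) + (-804.25)(57.00) = 4348157.88 mm³
ΣAȳ = (33800.00)(65.00) + (-804.25)(38.00) = 2166438.59 mm³
x̄ = 4348157.88 / 32995.75 = 131.78 mm
ȳ = 2166438.59 / 32995.75 = 65.66 mm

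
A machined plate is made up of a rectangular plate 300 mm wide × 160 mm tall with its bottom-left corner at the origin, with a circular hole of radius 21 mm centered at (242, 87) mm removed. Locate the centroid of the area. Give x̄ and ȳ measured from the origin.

Part | A | x̄ᵢ | ȳᵢ | A·x̄ᵢ | A·ȳᵢ
plate | 48000.00 | 150.00 | 80.00 | 7200000.00 | 3840000.00
hole | -1385.44 | 242.00 | 87.00 | -335277.05 | -120533.49
Σ | 46614.56 |  |  | 6864722.95 | 3719466.51
x̄ = 6864722.95 / 46614.56 = 147.27 mm
ȳ = 3719466.51 / 46614.56 = 79.79 mm

x̄ = 147.27 mm, ȳ = 79.79 mm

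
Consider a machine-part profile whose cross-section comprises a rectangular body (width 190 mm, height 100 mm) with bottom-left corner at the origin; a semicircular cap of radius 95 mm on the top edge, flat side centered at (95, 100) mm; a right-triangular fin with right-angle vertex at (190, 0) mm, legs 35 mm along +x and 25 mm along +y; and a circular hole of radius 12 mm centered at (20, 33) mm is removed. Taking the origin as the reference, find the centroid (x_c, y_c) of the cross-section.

x_c = 97.43 mm, y_c = 88.29 mm

rectangular body: A = 190 × 100 = 19000.00, centroid at (95.00, 50.00).
semicircular top: A = ½π·95² = 14176.44, centroid at (95.00, 140.32).
triangular fin: A = ½·35·25 = 437.50, centroid at (201.67, 8.33).
hole: A = −π·12² = -452.39, centroid at (20.00, 33.00).
ΣA = 33161.55 mm²
ΣAx_c = (19000.00)(95.00) + (14176.44)(95.00) + (437.50)(201.67) + (-452.39)(20.00) = 3230942.88 mm³
ΣAy_c = (19000.00)(50.00) + (14176.44)(140.32) + (437.50)(8.33) + (-452.39)(33.00) = 2927944.00 mm³
x_c = 3230942.88 / 33161.55 = 97.43 mm
y_c = 2927944.00 / 33161.55 = 88.29 mm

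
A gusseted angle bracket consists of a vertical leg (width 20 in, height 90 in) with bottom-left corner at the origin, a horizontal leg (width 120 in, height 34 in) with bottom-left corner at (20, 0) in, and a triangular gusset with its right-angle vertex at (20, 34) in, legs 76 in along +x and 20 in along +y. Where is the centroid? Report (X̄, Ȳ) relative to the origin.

X̄ = 57.06 in, Ȳ = 27.30 in

Part | A | x̄ᵢ | ȳᵢ | A·x̄ᵢ | A·ȳᵢ
vertical leg | 1800.00 | 10.00 | 45.00 | 18000.00 | 81000.00
horizontal leg | 4080.00 | 80.00 | 17.00 | 326400.00 | 69360.00
gusset | 760.00 | 45.33 | 40.67 | 34453.33 | 30906.67
Σ | 6640.00 |  |  | 378853.33 | 181266.67
X̄ = 378853.33 / 6640.00 = 57.06 in
Ȳ = 181266.67 / 6640.00 = 27.30 in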